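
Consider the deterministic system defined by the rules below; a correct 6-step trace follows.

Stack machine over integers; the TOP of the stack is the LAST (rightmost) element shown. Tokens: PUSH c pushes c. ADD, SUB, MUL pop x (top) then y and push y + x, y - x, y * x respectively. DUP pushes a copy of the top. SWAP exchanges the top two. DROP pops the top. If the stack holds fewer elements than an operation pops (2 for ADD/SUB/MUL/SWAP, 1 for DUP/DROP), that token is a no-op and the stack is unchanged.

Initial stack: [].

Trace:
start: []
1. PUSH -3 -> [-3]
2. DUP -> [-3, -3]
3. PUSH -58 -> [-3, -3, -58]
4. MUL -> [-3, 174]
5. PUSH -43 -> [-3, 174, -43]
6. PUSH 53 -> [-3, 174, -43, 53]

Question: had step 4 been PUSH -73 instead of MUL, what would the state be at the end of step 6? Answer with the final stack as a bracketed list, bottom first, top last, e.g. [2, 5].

(re-executing from step 4 with the substitution; state before step 4: [-3, -3, -58])
4. PUSH -73 -> [-3, -3, -58, -73]
5. PUSH -43 -> [-3, -3, -58, -73, -43]
6. PUSH 53 -> [-3, -3, -58, -73, -43, 53]

[-3, -3, -58, -73, -43, 53]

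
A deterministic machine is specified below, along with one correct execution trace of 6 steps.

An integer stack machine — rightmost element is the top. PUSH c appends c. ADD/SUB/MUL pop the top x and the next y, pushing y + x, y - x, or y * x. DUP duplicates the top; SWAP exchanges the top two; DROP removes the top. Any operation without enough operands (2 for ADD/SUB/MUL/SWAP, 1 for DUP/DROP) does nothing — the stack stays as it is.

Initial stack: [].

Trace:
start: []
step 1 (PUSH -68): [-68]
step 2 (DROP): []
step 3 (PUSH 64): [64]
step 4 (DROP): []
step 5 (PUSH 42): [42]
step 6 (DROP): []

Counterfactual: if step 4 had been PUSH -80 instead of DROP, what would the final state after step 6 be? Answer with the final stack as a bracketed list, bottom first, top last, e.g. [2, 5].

(re-executing from step 4 with the substitution; state before step 4: [64])
step 4 (PUSH -80): [64, -80]
step 5 (PUSH 42): [64, -80, 42]
step 6 (DROP): [64, -80]

[64, -80]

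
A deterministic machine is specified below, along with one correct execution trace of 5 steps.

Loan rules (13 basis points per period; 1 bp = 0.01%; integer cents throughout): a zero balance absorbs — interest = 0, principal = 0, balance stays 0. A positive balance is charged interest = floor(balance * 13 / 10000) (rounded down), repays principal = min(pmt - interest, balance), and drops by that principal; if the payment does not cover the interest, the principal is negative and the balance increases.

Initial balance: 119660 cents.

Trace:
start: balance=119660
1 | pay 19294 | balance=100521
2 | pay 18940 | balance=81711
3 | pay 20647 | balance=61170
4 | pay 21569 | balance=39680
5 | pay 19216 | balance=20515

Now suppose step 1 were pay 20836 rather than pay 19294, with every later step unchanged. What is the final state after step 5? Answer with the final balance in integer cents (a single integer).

(re-executing from step 1 with the substitution; state before step 1: balance=119660)
1 | pay 20836 | balance=98979
2 | pay 18940 | balance=80167
3 | pay 20647 | balance=59624
4 | pay 21569 | balance=38132
5 | pay 19216 | balance=18965

18965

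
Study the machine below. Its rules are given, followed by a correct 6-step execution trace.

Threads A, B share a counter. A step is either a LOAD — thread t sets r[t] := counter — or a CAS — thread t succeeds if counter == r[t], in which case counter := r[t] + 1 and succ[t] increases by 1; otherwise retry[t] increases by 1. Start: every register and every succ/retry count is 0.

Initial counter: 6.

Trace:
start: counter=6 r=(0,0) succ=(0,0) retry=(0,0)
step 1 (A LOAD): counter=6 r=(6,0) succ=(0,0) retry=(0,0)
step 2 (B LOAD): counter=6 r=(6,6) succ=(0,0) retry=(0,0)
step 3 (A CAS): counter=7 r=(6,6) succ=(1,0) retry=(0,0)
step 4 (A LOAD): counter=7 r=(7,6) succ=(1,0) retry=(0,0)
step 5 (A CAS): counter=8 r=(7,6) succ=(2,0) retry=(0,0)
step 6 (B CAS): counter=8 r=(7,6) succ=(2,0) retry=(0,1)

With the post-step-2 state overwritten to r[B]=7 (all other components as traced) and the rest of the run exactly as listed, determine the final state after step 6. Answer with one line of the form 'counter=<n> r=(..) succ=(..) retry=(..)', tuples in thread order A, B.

counter=8 r=(7,7) succ=(2,0) retry=(0,1)

state after step 2 := counter=6 r=(6,7) succ=(0,0) retry=(0,0)
step 3 (A CAS): counter=7 r=(6,7) succ=(1,0) retry=(0,0)
step 4 (A LOAD): counter=7 r=(7,7) succ=(1,0) retry=(0,0)
step 5 (A CAS): counter=8 r=(7,7) succ=(2,0) retry=(0,0)
step 6 (B CAS): counter=8 r=(7,7) succ=(2,0) retry=(0,1)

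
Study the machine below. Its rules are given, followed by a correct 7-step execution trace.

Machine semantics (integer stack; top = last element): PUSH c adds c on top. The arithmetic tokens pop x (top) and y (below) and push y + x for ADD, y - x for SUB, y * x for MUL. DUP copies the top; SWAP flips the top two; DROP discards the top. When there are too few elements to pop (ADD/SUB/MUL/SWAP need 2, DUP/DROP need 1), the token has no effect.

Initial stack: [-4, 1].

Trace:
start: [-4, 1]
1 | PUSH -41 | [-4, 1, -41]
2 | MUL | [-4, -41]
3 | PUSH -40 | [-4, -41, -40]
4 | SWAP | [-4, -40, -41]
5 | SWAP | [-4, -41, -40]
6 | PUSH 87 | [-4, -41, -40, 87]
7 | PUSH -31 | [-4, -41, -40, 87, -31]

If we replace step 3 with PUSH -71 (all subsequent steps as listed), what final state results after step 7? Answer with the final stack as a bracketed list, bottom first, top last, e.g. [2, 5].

[-4, -41, -71, 87, -31]

(re-executing from step 3 with the substitution; state before step 3: [-4, -41])
3 | PUSH -71 | [-4, -41, -71]
4 | SWAP | [-4, -71, -41]
5 | SWAP | [-4, -41, -71]
6 | PUSH 87 | [-4, -41, -71, 87]
7 | PUSH -31 | [-4, -41, -71, 87, -31]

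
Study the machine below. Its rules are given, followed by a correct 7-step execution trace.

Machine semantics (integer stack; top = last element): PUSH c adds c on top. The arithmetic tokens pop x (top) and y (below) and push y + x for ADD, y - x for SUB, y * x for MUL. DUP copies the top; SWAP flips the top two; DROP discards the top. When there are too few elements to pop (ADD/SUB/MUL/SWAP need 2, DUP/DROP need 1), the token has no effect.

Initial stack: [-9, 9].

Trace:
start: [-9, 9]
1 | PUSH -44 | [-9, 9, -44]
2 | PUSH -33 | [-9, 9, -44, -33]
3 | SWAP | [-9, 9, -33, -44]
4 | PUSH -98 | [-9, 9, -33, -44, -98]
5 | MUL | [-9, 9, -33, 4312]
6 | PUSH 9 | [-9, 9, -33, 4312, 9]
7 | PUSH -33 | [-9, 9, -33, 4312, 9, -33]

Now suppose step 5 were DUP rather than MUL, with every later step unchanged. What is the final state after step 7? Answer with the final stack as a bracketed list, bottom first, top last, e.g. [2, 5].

(re-executing from step 5 with the substitution; state before step 5: [-9, 9, -33, -44, -98])
5 | DUP | [-9, 9, -33, -44, -98, -98]
6 | PUSH 9 | [-9, 9, -33, -44, -98, -98, 9]
7 | PUSH -33 | [-9, 9, -33, -44, -98, -98, 9, -33]

[-9, 9, -33, -44, -98, -98, 9, -33]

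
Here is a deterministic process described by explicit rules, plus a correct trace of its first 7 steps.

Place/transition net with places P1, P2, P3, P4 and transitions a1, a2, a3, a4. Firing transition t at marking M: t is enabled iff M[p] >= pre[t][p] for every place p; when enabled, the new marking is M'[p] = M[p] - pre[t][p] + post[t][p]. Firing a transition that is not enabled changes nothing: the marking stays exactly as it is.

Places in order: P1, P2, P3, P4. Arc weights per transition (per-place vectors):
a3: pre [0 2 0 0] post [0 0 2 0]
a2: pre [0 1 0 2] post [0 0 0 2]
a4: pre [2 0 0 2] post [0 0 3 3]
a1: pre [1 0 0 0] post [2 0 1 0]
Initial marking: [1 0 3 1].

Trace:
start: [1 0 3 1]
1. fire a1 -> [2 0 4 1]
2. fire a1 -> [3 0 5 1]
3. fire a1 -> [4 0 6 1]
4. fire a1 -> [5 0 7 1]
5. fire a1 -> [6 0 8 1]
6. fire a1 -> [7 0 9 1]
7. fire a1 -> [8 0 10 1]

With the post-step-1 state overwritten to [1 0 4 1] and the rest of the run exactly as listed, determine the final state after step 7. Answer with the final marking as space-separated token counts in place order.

state after step 1 := [1 0 4 1]
2. fire a1 -> [2 0 5 1]
3. fire a1 -> [3 0 6 1]
4. fire a1 -> [4 0 7 1]
5. fire a1 -> [5 0 8 1]
6. fire a1 -> [6 0 9 1]
7. fire a1 -> [7 0 10 1]

7 0 10 1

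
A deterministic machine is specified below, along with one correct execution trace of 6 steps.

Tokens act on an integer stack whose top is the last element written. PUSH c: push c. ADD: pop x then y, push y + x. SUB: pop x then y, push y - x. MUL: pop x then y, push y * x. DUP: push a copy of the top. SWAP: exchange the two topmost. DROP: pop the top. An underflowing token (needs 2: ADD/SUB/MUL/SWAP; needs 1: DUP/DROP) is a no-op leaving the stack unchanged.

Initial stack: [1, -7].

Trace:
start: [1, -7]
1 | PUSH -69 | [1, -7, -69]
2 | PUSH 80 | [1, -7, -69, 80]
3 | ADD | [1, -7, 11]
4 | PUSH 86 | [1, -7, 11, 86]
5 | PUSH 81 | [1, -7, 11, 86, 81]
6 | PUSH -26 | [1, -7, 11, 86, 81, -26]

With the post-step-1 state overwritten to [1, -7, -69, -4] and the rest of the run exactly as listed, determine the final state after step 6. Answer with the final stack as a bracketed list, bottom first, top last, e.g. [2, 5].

state after step 1 := [1, -7, -69, -4]
2 | PUSH 80 | [1, -7, -69, -4, 80]
3 | ADD | [1, -7, -69, 76]
4 | PUSH 86 | [1, -7, -69, 76, 86]
5 | PUSH 81 | [1, -7, -69, 76, 86, 81]
6 | PUSH -26 | [1, -7, -69, 76, 86, 81, -26]

[1, -7, -69, 76, 86, 81, -26]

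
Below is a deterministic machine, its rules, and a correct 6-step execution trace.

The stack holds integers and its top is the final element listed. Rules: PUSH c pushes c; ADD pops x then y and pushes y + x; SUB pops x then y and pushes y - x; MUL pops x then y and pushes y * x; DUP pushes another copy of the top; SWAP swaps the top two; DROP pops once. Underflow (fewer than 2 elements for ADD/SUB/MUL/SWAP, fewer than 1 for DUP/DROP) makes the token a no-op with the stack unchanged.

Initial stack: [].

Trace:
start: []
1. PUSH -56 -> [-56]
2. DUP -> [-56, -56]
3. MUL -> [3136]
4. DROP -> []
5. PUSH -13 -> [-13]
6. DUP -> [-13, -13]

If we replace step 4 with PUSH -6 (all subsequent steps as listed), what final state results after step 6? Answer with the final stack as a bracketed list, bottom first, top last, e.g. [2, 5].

[3136, -6, -13, -13]

(re-executing from step 4 with the substitution; state before step 4: [3136])
4. PUSH -6 -> [3136, -6]
5. PUSH -13 -> [3136, -6, -13]
6. DUP -> [3136, -6, -13, -13]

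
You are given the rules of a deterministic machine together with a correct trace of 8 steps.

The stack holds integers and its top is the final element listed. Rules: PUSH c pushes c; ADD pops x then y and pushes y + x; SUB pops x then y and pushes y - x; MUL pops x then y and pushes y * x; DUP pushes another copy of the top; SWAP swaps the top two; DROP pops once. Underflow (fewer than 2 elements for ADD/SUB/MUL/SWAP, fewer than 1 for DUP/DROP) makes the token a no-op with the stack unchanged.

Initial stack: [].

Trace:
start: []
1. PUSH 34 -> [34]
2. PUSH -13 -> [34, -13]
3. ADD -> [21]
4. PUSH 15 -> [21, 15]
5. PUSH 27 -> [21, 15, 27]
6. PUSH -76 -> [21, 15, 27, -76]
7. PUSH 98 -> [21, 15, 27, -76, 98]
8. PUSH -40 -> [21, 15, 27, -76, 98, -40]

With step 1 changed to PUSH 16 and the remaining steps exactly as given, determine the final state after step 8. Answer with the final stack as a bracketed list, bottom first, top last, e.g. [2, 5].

[3, 15, 27, -76, 98, -40]

(re-executing from step 1 with the substitution; state before step 1: [])
1. PUSH 16 -> [16]
2. PUSH -13 -> [16, -13]
3. ADD -> [3]
4. PUSH 15 -> [3, 15]
5. PUSH 27 -> [3, 15, 27]
6. PUSH -76 -> [3, 15, 27, -76]
7. PUSH 98 -> [3, 15, 27, -76, 98]
8. PUSH -40 -> [3, 15, 27, -76, 98, -40]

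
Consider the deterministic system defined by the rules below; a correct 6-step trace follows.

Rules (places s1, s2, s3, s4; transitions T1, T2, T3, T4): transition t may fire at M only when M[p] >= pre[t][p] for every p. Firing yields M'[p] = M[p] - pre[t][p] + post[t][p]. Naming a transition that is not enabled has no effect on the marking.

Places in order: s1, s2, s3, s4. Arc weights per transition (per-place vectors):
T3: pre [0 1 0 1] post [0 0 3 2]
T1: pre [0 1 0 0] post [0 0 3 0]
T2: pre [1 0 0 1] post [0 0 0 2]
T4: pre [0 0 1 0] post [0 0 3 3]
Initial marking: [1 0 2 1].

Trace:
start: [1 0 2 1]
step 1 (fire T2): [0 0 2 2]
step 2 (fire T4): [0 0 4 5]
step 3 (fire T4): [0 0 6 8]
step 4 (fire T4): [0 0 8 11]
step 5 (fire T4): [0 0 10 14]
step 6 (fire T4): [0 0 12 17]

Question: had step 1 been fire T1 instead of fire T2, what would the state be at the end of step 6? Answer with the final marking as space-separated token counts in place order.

(re-executing from step 1 with the substitution; state before step 1: [1 0 2 1])
step 1 (fire T1): [1 0 2 1]
step 2 (fire T4): [1 0 4 4]
step 3 (fire T4): [1 0 6 7]
step 4 (fire T4): [1 0 8 10]
step 5 (fire T4): [1 0 10 13]
step 6 (fire T4): [1 0 12 16]

1 0 12 16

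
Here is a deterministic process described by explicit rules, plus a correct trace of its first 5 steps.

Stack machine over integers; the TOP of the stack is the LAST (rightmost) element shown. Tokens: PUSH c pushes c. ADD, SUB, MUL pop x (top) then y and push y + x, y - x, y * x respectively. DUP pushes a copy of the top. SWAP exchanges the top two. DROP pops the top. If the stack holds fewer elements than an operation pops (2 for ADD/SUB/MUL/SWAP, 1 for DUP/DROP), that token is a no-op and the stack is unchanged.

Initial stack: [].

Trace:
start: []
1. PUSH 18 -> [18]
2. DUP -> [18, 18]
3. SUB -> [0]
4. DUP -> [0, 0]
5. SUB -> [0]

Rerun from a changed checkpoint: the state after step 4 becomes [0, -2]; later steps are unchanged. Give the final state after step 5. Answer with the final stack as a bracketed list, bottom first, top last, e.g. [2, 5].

[2]

state after step 4 := [0, -2]
5. SUB -> [2]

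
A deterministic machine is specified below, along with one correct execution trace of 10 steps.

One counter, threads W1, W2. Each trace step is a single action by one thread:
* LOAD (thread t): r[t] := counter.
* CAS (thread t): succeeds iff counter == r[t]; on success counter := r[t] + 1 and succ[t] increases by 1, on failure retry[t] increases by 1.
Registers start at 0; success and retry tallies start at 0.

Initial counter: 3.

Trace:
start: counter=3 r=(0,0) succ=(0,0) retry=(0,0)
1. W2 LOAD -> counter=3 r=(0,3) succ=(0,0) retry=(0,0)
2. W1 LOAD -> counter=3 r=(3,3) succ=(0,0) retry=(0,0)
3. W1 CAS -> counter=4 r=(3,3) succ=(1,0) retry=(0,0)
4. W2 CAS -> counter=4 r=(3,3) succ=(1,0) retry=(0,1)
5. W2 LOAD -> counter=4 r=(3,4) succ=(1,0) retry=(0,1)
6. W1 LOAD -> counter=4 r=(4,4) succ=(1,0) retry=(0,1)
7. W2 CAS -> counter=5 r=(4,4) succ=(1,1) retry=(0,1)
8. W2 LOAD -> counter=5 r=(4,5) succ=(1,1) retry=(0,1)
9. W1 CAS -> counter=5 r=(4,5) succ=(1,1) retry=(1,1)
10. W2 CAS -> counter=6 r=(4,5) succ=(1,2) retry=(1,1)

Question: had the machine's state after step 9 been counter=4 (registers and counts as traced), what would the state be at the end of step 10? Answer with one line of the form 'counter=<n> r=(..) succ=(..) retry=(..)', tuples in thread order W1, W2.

counter=4 r=(4,5) succ=(1,1) retry=(1,2)

state after step 9 := counter=4 r=(4,5) succ=(1,1) retry=(1,1)
10. W2 CAS -> counter=4 r=(4,5) succ=(1,1) retry=(1,2)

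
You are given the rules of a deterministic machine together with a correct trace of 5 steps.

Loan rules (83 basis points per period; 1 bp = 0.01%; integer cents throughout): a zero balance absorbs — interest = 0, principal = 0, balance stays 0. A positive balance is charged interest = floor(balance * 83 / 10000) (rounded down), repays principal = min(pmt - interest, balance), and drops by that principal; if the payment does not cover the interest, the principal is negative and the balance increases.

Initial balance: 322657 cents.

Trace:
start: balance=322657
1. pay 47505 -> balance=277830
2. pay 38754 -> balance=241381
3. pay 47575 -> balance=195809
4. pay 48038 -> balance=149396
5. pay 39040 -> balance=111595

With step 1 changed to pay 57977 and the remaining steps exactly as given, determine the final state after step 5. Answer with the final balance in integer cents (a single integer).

100771

(re-executing from step 1 with the substitution; state before step 1: balance=322657)
1. pay 57977 -> balance=267358
2. pay 38754 -> balance=230823
3. pay 47575 -> balance=185163
4. pay 48038 -> balance=138661
5. pay 39040 -> balance=100771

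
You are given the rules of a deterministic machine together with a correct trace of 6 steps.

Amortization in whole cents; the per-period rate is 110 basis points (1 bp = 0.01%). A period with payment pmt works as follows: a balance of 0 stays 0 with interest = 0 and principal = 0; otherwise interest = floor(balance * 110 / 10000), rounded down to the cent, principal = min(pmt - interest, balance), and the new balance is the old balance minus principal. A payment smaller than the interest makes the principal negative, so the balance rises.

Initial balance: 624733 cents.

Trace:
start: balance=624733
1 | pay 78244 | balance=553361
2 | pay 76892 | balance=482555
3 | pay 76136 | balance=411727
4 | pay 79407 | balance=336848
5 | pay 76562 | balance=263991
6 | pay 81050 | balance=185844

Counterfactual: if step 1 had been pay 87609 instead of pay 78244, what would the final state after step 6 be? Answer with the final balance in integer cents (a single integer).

(re-executing from step 1 with the substitution; state before step 1: balance=624733)
1 | pay 87609 | balance=543996
2 | pay 76892 | balance=473087
3 | pay 76136 | balance=402154
4 | pay 79407 | balance=327170
5 | pay 76562 | balance=254206
6 | pay 81050 | balance=175952

175952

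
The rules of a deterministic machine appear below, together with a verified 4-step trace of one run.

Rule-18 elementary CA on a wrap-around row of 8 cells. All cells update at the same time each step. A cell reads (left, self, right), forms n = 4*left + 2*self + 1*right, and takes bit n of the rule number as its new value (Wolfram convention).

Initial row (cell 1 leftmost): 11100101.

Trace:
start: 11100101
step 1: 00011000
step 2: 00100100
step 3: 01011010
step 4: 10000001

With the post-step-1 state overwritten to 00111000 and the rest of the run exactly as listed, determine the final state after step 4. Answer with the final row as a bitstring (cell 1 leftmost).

00000000

state after step 1 := 00111000
step 2: 01000100
step 3: 10101010
step 4: 00000000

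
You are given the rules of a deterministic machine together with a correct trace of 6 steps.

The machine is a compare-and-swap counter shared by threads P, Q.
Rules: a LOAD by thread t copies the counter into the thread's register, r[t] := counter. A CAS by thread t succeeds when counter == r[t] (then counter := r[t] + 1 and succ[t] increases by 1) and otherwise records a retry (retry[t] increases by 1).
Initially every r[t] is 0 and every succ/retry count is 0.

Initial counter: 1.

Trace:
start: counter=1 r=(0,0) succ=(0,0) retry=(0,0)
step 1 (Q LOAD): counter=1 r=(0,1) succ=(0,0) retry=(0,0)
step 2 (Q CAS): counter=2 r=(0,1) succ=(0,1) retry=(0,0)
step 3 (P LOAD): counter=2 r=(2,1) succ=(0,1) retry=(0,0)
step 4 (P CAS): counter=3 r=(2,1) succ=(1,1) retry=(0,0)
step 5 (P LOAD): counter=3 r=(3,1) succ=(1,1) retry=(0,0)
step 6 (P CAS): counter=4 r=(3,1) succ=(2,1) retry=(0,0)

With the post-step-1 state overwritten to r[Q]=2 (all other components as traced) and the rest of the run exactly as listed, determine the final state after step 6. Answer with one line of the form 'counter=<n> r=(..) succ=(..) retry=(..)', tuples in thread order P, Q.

counter=3 r=(2,2) succ=(2,0) retry=(0,1)

state after step 1 := counter=1 r=(0,2) succ=(0,0) retry=(0,0)
step 2 (Q CAS): counter=1 r=(0,2) succ=(0,0) retry=(0,1)
step 3 (P LOAD): counter=1 r=(1,2) succ=(0,0) retry=(0,1)
step 4 (P CAS): counter=2 r=(1,2) succ=(1,0) retry=(0,1)
step 5 (P LOAD): counter=2 r=(2,2) succ=(1,0) retry=(0,1)
step 6 (P CAS): counter=3 r=(2,2) succ=(2,0) retry=(0,1)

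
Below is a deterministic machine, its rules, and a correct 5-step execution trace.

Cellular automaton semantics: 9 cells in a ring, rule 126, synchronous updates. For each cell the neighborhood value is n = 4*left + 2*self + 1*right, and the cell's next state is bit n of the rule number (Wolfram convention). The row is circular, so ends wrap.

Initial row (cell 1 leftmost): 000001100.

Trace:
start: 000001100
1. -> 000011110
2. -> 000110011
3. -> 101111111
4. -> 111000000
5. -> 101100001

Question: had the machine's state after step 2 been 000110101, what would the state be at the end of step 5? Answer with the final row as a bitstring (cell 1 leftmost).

101100001

state after step 2 := 000110101
3. -> 101111111
4. -> 111000000
5. -> 101100001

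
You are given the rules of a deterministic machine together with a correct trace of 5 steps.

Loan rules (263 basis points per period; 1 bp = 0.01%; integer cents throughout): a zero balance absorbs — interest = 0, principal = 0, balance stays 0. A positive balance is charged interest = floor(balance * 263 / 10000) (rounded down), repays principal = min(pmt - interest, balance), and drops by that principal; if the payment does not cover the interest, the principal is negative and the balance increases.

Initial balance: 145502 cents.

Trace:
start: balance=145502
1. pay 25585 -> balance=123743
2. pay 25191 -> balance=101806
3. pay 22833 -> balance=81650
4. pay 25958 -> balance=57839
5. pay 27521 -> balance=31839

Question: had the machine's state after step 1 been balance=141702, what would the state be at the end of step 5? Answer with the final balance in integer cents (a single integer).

state after step 1 := balance=141702
2. pay 25191 -> balance=120237
3. pay 22833 -> balance=100566
4. pay 25958 -> balance=77252
5. pay 27521 -> balance=51762

51762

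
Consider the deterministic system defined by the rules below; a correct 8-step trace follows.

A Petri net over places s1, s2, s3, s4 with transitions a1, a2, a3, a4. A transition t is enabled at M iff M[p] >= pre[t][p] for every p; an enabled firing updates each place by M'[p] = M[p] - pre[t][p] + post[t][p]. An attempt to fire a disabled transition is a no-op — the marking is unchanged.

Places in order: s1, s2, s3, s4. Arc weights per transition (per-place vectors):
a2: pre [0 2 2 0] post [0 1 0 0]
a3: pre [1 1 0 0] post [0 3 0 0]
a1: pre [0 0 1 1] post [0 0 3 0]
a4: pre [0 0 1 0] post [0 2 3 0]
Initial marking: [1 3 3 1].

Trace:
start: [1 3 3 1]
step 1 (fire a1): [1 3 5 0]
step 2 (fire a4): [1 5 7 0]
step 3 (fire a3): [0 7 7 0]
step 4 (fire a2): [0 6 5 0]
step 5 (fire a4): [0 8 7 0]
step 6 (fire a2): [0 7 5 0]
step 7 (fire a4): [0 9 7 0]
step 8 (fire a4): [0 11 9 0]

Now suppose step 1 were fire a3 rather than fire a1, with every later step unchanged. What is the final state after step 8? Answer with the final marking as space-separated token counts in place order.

0 11 7 1

(re-executing from step 1 with the substitution; state before step 1: [1 3 3 1])
step 1 (fire a3): [0 5 3 1]
step 2 (fire a4): [0 7 5 1]
step 3 (fire a3): [0 7 5 1]
step 4 (fire a2): [0 6 3 1]
step 5 (fire a4): [0 8 5 1]
step 6 (fire a2): [0 7 3 1]
step 7 (fire a4): [0 9 5 1]
step 8 (fire a4): [0 11 7 1]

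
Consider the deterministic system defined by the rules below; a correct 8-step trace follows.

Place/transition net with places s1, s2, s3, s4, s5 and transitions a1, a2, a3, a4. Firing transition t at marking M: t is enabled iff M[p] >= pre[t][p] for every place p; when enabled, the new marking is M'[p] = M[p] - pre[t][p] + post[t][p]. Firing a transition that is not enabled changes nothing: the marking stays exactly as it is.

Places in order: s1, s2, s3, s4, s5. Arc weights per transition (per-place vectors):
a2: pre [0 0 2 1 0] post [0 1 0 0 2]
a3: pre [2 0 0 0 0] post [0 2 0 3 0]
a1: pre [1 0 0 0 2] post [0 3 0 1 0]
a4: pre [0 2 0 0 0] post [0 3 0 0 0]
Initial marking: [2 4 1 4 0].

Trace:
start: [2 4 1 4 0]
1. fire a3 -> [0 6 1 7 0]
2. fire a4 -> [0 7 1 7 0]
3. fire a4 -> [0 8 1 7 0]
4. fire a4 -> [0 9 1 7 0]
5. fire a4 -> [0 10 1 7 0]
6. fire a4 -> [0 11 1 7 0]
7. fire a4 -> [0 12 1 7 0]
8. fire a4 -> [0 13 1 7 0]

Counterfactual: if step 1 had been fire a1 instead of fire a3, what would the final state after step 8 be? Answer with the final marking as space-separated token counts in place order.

(re-executing from step 1 with the substitution; state before step 1: [2 4 1 4 0])
1. fire a1 -> [2 4 1 4 0]
2. fire a4 -> [2 5 1 4 0]
3. fire a4 -> [2 6 1 4 0]
4. fire a4 -> [2 7 1 4 0]
5. fire a4 -> [2 8 1 4 0]
6. fire a4 -> [2 9 1 4 0]
7. fire a4 -> [2 10 1 4 0]
8. fire a4 -> [2 11 1 4 0]

2 11 1 4 0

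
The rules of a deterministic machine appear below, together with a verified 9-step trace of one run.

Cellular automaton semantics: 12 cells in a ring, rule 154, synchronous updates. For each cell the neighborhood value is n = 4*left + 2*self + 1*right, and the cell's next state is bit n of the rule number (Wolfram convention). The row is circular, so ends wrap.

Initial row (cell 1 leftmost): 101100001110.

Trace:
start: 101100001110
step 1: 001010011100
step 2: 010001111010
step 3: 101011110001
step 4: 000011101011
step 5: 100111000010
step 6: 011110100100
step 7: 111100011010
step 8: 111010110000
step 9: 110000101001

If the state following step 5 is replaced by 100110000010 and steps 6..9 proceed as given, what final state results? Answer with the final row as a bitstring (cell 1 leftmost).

state after step 5 := 100110000010
step 6: 011101000100
step 7: 111000101010
step 8: 110101000000
step 9: 100000100001

100000100001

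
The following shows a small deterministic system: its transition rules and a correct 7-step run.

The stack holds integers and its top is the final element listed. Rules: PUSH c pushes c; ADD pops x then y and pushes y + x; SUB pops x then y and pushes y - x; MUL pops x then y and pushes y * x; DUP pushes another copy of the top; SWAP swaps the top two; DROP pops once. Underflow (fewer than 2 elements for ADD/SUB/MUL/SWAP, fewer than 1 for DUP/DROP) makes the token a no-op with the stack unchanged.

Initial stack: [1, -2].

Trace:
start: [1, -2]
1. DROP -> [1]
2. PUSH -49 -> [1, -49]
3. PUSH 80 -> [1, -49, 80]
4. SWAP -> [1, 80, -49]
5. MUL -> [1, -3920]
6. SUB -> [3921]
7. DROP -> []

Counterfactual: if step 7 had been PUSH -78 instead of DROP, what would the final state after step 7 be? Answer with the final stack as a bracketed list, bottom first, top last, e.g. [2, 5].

[3921, -78]

(re-executing from step 7 with the substitution; state before step 7: [3921])
7. PUSH -78 -> [3921, -78]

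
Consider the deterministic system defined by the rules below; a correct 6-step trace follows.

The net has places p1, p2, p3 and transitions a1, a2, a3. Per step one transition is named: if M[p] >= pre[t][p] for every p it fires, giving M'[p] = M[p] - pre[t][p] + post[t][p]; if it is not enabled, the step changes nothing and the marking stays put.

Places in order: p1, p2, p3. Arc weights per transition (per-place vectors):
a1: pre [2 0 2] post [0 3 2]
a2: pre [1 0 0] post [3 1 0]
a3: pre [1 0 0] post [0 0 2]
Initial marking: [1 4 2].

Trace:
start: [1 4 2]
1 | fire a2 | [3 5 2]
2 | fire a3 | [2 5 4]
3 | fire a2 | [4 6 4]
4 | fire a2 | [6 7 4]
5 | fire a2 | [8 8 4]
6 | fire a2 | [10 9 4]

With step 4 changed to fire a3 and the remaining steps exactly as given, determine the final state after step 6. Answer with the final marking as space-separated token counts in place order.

(re-executing from step 4 with the substitution; state before step 4: [4 6 4])
4 | fire a3 | [3 6 6]
5 | fire a2 | [5 7 6]
6 | fire a2 | [7 8 6]

7 8 6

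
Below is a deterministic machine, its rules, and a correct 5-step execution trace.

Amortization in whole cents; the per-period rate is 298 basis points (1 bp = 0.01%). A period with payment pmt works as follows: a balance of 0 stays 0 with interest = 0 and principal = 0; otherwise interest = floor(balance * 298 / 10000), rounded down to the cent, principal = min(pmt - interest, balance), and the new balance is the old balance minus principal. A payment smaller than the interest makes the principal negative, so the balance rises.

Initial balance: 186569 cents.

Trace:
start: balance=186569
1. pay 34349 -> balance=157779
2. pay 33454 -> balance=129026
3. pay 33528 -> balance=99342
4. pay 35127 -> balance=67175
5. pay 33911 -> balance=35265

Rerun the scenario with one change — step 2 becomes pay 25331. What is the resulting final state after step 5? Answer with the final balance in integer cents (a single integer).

(re-executing from step 2 with the substitution; state before step 2: balance=157779)
2. pay 25331 -> balance=137149
3. pay 33528 -> balance=107708
4. pay 35127 -> balance=75790
5. pay 33911 -> balance=44137

44137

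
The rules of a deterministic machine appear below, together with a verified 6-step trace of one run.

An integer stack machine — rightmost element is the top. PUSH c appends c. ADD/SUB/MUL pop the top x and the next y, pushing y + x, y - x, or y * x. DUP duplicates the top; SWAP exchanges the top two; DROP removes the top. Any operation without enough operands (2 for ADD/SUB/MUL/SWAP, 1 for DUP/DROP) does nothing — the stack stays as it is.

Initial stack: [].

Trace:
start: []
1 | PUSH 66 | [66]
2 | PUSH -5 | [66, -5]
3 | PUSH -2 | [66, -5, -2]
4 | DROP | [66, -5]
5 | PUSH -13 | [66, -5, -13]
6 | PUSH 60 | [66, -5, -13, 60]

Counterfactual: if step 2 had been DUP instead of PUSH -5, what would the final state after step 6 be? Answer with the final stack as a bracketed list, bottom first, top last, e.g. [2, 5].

(re-executing from step 2 with the substitution; state before step 2: [66])
2 | DUP | [66, 66]
3 | PUSH -2 | [66, 66, -2]
4 | DROP | [66, 66]
5 | PUSH -13 | [66, 66, -13]
6 | PUSH 60 | [66, 66, -13, 60]

[66, 66, -13, 60]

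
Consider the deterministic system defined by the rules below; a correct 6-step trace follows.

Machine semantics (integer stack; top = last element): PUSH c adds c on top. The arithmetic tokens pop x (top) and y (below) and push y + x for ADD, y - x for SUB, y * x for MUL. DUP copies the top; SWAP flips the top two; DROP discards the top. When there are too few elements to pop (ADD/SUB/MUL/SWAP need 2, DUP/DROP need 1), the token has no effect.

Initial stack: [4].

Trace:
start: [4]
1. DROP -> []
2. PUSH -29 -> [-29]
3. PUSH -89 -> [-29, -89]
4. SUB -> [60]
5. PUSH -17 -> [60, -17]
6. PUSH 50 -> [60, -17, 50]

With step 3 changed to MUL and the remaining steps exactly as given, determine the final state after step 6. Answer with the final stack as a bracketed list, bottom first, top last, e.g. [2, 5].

(re-executing from step 3 with the substitution; state before step 3: [-29])
3. MUL -> [-29]
4. SUB -> [-29]
5. PUSH -17 -> [-29, -17]
6. PUSH 50 -> [-29, -17, 50]

[-29, -17, 50]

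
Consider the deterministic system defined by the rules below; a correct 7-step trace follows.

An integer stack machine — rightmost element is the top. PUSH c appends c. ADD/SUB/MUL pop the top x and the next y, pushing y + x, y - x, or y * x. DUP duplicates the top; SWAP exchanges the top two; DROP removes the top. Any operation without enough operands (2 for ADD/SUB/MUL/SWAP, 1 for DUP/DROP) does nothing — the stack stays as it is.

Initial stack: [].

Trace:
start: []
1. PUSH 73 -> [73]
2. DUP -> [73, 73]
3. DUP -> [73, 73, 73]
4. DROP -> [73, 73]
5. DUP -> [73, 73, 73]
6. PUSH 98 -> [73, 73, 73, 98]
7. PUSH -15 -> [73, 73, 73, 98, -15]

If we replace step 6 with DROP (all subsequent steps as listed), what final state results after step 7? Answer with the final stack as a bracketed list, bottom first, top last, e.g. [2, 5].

(re-executing from step 6 with the substitution; state before step 6: [73, 73, 73])
6. DROP -> [73, 73]
7. PUSH -15 -> [73, 73, -15]

[73, 73, -15]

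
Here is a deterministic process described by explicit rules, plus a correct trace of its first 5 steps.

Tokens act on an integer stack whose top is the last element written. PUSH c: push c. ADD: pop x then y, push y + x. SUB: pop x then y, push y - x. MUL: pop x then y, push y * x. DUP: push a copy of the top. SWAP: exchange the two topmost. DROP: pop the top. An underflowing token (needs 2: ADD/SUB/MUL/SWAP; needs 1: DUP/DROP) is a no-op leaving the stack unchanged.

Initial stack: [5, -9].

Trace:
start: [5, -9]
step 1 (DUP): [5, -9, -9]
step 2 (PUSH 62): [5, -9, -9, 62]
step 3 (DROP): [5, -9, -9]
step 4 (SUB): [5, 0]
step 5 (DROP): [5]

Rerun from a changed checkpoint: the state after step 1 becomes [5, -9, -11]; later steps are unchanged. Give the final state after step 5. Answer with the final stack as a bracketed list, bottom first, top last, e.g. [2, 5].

state after step 1 := [5, -9, -11]
step 2 (PUSH 62): [5, -9, -11, 62]
step 3 (DROP): [5, -9, -11]
step 4 (SUB): [5, 2]
step 5 (DROP): [5]

[5]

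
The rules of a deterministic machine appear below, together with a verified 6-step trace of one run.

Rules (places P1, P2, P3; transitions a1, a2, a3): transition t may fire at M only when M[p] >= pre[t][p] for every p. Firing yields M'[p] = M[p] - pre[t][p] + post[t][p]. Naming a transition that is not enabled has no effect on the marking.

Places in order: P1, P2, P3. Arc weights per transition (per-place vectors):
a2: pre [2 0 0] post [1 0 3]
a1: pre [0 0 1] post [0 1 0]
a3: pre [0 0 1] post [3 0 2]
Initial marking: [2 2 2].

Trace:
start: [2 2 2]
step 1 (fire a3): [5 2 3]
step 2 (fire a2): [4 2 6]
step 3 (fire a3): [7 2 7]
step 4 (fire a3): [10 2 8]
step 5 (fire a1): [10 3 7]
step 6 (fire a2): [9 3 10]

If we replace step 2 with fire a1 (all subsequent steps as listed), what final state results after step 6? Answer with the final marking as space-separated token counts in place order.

10 4 6

(re-executing from step 2 with the substitution; state before step 2: [5 2 3])
step 2 (fire a1): [5 3 2]
step 3 (fire a3): [8 3 3]
step 4 (fire a3): [11 3 4]
step 5 (fire a1): [11 4 3]
step 6 (fire a2): [10 4 6]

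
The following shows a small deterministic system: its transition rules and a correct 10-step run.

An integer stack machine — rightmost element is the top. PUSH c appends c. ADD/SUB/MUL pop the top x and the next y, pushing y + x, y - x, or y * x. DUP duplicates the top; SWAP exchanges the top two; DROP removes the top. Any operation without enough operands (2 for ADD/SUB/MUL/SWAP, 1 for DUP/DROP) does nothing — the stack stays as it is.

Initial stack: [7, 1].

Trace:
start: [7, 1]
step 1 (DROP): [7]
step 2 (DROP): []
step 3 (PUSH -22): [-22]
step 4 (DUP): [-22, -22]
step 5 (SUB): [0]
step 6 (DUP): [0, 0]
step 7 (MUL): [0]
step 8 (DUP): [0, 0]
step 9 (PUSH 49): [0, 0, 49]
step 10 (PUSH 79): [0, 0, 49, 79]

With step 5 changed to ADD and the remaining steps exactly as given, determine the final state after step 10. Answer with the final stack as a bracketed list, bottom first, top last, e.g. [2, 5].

[1936, 1936, 49, 79]

(re-executing from step 5 with the substitution; state before step 5: [-22, -22])
step 5 (ADD): [-44]
step 6 (DUP): [-44, -44]
step 7 (MUL): [1936]
step 8 (DUP): [1936, 1936]
step 9 (PUSH 49): [1936, 1936, 49]
step 10 (PUSH 79): [1936, 1936, 49, 79]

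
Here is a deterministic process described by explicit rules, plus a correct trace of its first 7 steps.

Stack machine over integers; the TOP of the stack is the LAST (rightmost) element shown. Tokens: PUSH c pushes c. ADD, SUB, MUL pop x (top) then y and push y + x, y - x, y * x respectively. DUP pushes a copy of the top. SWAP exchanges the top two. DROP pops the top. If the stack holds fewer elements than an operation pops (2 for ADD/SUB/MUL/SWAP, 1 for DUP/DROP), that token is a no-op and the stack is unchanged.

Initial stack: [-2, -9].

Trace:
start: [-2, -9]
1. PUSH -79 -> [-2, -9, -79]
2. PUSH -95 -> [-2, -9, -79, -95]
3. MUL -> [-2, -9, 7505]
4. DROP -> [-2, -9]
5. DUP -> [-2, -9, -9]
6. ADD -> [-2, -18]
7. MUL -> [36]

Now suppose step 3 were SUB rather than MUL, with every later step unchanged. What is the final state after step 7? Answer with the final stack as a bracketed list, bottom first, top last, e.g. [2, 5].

(re-executing from step 3 with the substitution; state before step 3: [-2, -9, -79, -95])
3. SUB -> [-2, -9, 16]
4. DROP -> [-2, -9]
5. DUP -> [-2, -9, -9]
6. ADD -> [-2, -18]
7. MUL -> [36]

[36]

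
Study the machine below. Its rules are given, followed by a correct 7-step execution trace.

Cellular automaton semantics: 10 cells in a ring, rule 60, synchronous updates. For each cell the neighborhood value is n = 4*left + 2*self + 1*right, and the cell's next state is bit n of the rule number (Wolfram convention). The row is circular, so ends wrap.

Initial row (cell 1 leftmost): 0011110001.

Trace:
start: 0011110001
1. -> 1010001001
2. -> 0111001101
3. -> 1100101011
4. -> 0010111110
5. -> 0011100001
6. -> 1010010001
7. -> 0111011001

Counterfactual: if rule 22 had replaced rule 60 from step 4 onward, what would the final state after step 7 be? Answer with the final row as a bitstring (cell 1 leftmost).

0001111110

(re-executing steps 4..7 under rule 22; state before step 4: 1100101011)
4. -> 0011101000
5. -> 0100001100
6. -> 1110010010
7. -> 0001111110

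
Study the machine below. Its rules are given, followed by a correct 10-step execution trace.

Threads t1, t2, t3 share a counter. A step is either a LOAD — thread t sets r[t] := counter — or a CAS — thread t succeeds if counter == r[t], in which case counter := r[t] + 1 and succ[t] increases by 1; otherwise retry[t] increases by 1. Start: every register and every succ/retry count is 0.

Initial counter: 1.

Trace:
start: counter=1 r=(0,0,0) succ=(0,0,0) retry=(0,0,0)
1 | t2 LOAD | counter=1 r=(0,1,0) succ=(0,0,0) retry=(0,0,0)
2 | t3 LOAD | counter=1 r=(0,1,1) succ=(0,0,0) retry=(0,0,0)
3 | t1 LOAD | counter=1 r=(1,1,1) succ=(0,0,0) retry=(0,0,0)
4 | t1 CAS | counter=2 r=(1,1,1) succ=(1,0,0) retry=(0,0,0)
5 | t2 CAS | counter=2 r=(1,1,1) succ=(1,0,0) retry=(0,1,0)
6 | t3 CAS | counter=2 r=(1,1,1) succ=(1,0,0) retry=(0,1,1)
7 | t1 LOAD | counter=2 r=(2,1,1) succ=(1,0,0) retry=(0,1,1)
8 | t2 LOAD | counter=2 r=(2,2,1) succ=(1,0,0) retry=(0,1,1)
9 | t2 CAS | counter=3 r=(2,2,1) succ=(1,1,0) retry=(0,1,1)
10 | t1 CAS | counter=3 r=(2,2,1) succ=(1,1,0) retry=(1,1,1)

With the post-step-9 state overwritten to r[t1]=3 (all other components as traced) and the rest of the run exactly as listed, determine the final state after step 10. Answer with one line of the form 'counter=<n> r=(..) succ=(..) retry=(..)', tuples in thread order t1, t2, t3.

counter=4 r=(3,2,1) succ=(2,1,0) retry=(0,1,1)

state after step 9 := counter=3 r=(3,2,1) succ=(1,1,0) retry=(0,1,1)
10 | t1 CAS | counter=4 r=(3,2,1) succ=(2,1,0) retry=(0,1,1)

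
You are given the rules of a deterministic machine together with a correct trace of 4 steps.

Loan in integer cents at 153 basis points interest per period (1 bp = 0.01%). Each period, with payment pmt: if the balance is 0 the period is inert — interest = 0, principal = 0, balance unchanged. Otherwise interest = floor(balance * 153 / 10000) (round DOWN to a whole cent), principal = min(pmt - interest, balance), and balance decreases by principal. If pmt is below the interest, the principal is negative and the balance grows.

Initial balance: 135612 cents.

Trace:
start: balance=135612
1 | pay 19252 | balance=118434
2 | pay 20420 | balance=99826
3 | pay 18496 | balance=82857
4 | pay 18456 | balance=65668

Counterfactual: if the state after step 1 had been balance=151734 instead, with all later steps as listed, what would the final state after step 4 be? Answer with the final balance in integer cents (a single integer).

100519

state after step 1 := balance=151734
2 | pay 20420 | balance=133635
3 | pay 18496 | balance=117183
4 | pay 18456 | balance=100519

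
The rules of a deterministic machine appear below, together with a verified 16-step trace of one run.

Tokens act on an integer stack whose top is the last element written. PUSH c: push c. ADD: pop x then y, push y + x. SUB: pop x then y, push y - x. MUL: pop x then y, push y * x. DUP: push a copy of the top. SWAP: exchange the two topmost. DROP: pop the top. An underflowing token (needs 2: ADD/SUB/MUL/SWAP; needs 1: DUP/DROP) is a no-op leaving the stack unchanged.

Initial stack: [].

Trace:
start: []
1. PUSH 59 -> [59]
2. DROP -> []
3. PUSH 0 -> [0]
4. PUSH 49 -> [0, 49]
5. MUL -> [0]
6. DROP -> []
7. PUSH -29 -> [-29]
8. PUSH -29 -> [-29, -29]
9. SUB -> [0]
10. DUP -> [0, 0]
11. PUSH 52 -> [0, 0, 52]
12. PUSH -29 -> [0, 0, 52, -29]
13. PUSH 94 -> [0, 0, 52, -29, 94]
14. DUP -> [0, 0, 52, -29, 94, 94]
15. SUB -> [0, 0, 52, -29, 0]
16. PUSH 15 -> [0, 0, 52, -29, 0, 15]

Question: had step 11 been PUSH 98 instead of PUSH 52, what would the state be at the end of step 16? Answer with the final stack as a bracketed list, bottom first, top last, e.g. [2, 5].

[0, 0, 98, -29, 0, 15]

(re-executing from step 11 with the substitution; state before step 11: [0, 0])
11. PUSH 98 -> [0, 0, 98]
12. PUSH -29 -> [0, 0, 98, -29]
13. PUSH 94 -> [0, 0, 98, -29, 94]
14. DUP -> [0, 0, 98, -29, 94, 94]
15. SUB -> [0, 0, 98, -29, 0]
16. PUSH 15 -> [0, 0, 98, -29, 0, 15]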